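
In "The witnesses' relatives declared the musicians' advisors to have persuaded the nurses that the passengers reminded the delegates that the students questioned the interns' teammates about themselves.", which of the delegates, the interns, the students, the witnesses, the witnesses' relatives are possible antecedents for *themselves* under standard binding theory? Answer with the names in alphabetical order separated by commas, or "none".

the students

*themselves* is a reflexive; Principle A requires it to be bound within its binding domain — the clause headed by 'questioned'.
— the delegates: object of the clause headed by 'reminded'; c-commands the reflexive but lies outside its binding domain — cannot bind it (Principle A).
— the interns: possessor inside the object DP of the clause headed by 'questioned'; does not c-command the reflexive — cannot bind it (Principle A).
— the students: subject of the clause headed by 'questioned'; c-commands the reflexive within its binding domain — allowed (Principle A).
— the witnesses: possessor inside the subject DP of the matrix clause; does not c-command the reflexive — cannot bind it (Principle A).
— the witnesses' relatives: subject of the matrix clause; c-commands the reflexive but lies outside its binding domain — cannot bind it (Principle A).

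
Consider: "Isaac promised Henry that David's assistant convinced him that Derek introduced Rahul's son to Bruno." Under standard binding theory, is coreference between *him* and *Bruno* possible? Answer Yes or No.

*Bruno* is an R-expression; Principle C requires it to be free (not bound by any c-commanding expression).
— him: object of the clause headed by 'convinced'; the pronoun c-commands the R-expression — coreference blocked (Principle C).

No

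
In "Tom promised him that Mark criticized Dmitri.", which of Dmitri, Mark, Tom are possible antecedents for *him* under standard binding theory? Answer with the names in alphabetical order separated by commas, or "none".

*him* is a pronoun; Principle B requires it to be free in its binding domain — the matrix clause.
— Dmitri: object of the clause headed by 'criticized'; is c-commanded by the pronoun; coreference would bind this R-expression — blocked (Principle C).
— Mark: subject of the clause headed by 'criticized'; is c-commanded by the pronoun; coreference would bind this R-expression — blocked (Principle C).
— Tom: subject of the matrix clause; c-commands the pronoun within its binding domain — blocked (Principle B).

none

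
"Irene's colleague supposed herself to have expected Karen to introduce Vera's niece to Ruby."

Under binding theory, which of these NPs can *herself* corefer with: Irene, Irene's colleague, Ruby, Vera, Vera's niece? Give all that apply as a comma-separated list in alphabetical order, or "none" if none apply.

*herself* is a reflexive; Principle A requires it to be bound within its binding domain — the matrix clause.
— Irene: possessor inside the subject DP of the matrix clause; does not c-command the reflexive — cannot bind it (Principle A).
— Irene's colleague: subject of the matrix clause; c-commands the reflexive within its binding domain — allowed (Principle A).
— Ruby: second object of the clause headed by 'introduce'; does not c-command the reflexive — cannot bind it (Principle A).
— Vera: possessor inside the object DP of the clause headed by 'introduce'; does not c-command the reflexive — cannot bind it (Principle A).
— Vera's niece: object of the clause headed by 'introduce'; does not c-command the reflexive — cannot bind it (Principle A).

Irene's colleague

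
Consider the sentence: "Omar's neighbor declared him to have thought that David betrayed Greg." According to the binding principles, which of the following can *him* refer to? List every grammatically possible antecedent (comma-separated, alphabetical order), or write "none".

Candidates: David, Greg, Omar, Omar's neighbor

Omar

*him* is a pronoun; Principle B requires it to be free in its binding domain — the matrix clause.
— David: subject of the clause headed by 'betrayed'; is c-commanded by the pronoun; coreference would bind this R-expression — blocked (Principle C).
— Greg: object of the clause headed by 'betrayed'; is c-commanded by the pronoun; coreference would bind this R-expression — blocked (Principle C).
— Omar: possessor inside the subject DP of the matrix clause; does not c-command the pronoun — Principle B does not apply; allowed.
— Omar's neighbor: subject of the matrix clause; c-commands the pronoun within its binding domain — blocked (Principle B).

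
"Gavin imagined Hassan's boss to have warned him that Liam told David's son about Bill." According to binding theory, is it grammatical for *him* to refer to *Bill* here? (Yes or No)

*Bill* is an R-expression; Principle C requires it to be free (not bound by any c-commanding expression).
— him: object of the clause headed by 'warned'; the pronoun c-commands the R-expression — coreference blocked (Principle C).

No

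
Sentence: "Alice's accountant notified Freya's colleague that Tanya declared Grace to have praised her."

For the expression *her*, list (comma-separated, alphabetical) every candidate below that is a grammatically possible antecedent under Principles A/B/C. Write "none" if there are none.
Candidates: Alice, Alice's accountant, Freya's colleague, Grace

*her* is a pronoun; Principle B requires it to be free in its binding domain — the clause headed by 'praised'.
— Alice: possessor inside the subject DP of the matrix clause; does not c-command the pronoun — Principle B does not apply; allowed.
— Alice's accountant: subject of the matrix clause; c-commands the pronoun but lies outside its binding domain — allowed.
— Freya's colleague: object of the matrix clause; c-commands the pronoun but lies outside its binding domain — allowed.
— Grace: subject of the clause headed by 'praised'; c-commands the pronoun within its binding domain — blocked (Principle B).

Alice, Alice's accountant, Freya's colleague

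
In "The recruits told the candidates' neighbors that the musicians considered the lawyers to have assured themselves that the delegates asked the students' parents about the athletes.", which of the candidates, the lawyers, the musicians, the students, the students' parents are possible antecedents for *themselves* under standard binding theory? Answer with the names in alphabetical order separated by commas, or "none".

the lawyers

*themselves* is a reflexive; Principle A requires it to be bound within its binding domain — the clause headed by 'assured'.
— the candidates: possessor inside the object DP of the matrix clause; does not c-command the reflexive — cannot bind it (Principle A).
— the lawyers: subject of the clause headed by 'assured'; c-commands the reflexive within its binding domain — allowed (Principle A).
— the musicians: subject of the clause headed by 'considered'; c-commands the reflexive but lies outside its binding domain — cannot bind it (Principle A).
— the students: possessor inside the object DP of the clause headed by 'asked'; does not c-command the reflexive — cannot bind it (Principle A).
— the students' parents: object of the clause headed by 'asked'; does not c-command the reflexive — cannot bind it (Principle A).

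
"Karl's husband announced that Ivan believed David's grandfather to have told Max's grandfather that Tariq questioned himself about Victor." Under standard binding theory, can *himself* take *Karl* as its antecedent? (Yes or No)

*himself* is a reflexive; Principle A requires it to be bound within its binding domain — the clause headed by 'questioned'.
— Karl: possessor inside the subject DP of the matrix clause; does not c-command the reflexive — cannot bind it (Principle A).

No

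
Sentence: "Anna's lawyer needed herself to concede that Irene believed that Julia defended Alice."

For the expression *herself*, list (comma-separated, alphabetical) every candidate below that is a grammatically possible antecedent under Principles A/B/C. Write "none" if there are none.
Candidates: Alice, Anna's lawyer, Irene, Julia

Anna's lawyer

*herself* is a reflexive; Principle A requires it to be bound within its binding domain — the matrix clause.
— Alice: object of the clause headed by 'defended'; does not c-command the reflexive — cannot bind it (Principle A).
— Anna's lawyer: subject of the matrix clause; c-commands the reflexive within its binding domain — allowed (Principle A).
— Irene: subject of the clause headed by 'believed'; does not c-command the reflexive — cannot bind it (Principle A).
— Julia: subject of the clause headed by 'defended'; does not c-command the reflexive — cannot bind it (Principle A).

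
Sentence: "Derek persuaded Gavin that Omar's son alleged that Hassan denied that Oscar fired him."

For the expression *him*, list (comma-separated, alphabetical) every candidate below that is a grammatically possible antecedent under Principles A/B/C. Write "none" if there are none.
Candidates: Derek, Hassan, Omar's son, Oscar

Derek, Hassan, Omar's son

*him* is a pronoun; Principle B requires it to be free in its binding domain — the clause headed by 'fired'.
— Derek: subject of the matrix clause; c-commands the pronoun but lies outside its binding domain — allowed.
— Hassan: subject of the clause headed by 'denied'; c-commands the pronoun but lies outside its binding domain — allowed.
— Omar's son: subject of the clause headed by 'alleged'; c-commands the pronoun but lies outside its binding domain — allowed.
— Oscar: subject of the clause headed by 'fired'; c-commands the pronoun within its binding domain — blocked (Principle B).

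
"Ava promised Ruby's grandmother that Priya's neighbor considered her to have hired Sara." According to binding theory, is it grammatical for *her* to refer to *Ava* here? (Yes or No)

*Ava* is an R-expression; Principle C requires it to be free (not bound by any c-commanding expression).
— her: subject of the clause headed by 'hired'; the pronoun does not c-command the R-expression — coreference allowed.

Yes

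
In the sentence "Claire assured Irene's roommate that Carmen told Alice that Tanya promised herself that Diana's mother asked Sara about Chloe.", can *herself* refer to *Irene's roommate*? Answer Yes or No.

No

*herself* is a reflexive; Principle A requires it to be bound within its binding domain — the clause headed by 'promised'.
— Irene's roommate: object of the matrix clause; c-commands the reflexive but lies outside its binding domain — cannot bind it (Principle A).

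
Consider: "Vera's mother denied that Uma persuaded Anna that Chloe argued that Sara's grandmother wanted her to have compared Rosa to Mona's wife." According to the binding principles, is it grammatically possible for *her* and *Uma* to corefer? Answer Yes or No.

*her* is a pronoun; Principle B requires it to be free in its binding domain — the clause headed by 'wanted'.
— Uma: subject of the clause headed by 'persuaded'; c-commands the pronoun but lies outside its binding domain — allowed.

Yes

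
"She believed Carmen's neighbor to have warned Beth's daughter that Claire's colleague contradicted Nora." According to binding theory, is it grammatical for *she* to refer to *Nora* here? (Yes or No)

No

*Nora* is an R-expression; Principle C requires it to be free (not bound by any c-commanding expression).
— she: subject of the matrix clause; the pronoun c-commands the R-expression — coreference blocked (Principle C).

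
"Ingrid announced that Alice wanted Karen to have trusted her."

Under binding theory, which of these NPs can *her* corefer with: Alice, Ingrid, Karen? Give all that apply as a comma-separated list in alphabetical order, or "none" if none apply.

Alice, Ingrid

*her* is a pronoun; Principle B requires it to be free in its binding domain — the clause headed by 'trusted'.
— Alice: subject of the clause headed by 'wanted'; c-commands the pronoun but lies outside its binding domain — allowed.
— Ingrid: subject of the matrix clause; c-commands the pronoun but lies outside its binding domain — allowed.
— Karen: subject of the clause headed by 'trusted'; c-commands the pronoun within its binding domain — blocked (Principle B).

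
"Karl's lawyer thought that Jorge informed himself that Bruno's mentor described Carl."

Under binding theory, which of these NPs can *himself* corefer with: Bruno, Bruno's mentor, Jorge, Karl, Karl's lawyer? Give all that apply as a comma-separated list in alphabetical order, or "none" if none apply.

*himself* is a reflexive; Principle A requires it to be bound within its binding domain — the clause headed by 'informed'.
— Bruno: possessor inside the subject DP of the clause headed by 'described'; does not c-command the reflexive — cannot bind it (Principle A).
— Bruno's mentor: subject of the clause headed by 'described'; does not c-command the reflexive — cannot bind it (Principle A).
— Jorge: subject of the clause headed by 'informed'; c-commands the reflexive within its binding domain — allowed (Principle A).
— Karl: possessor inside the subject DP of the matrix clause; does not c-command the reflexive — cannot bind it (Principle A).
— Karl's lawyer: subject of the matrix clause; c-commands the reflexive but lies outside its binding domain — cannot bind it (Principle A).

Jorge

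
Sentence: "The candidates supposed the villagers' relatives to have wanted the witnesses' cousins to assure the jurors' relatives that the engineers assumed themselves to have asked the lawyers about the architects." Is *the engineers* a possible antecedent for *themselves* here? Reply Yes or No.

Yes

*themselves* is a reflexive; Principle A requires it to be bound within its binding domain — the clause headed by 'assumed'.
— the engineers: subject of the clause headed by 'assumed'; c-commands the reflexive within its binding domain — allowed (Principle A).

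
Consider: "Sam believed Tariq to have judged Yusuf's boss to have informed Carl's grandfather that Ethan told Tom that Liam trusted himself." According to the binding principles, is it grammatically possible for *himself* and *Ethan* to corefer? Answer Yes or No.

*himself* is a reflexive; Principle A requires it to be bound within its binding domain — the clause headed by 'trusted'.
— Ethan: subject of the clause headed by 'told'; c-commands the reflexive but lies outside its binding domain — cannot bind it (Principle A).

No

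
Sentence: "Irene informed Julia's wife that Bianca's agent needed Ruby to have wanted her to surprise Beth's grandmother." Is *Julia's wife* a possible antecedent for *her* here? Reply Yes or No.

*her* is a pronoun; Principle B requires it to be free in its binding domain — the clause headed by 'wanted'.
— Julia's wife: object of the matrix clause; c-commands the pronoun but lies outside its binding domain — allowed.

Yes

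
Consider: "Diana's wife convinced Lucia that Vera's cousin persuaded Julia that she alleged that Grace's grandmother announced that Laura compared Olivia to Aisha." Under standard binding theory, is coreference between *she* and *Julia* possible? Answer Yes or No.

Yes

*Julia* is an R-expression; Principle C requires it to be free (not bound by any c-commanding expression).
— she: subject of the clause headed by 'alleged'; the pronoun does not c-command the R-expression — coreference allowed.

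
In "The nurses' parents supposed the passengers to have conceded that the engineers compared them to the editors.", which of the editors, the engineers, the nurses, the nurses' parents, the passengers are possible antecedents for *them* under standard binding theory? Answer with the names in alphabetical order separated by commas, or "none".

*them* is a pronoun; Principle B requires it to be free in its binding domain — the clause headed by 'compared'.
— the editors: second object of the clause headed by 'compared'; is c-commanded by the pronoun; coreference would bind this R-expression — blocked (Principle C).
— the engineers: subject of the clause headed by 'compared'; c-commands the pronoun within its binding domain — blocked (Principle B).
— the nurses: possessor inside the subject DP of the matrix clause; does not c-command the pronoun — Principle B does not apply; allowed.
— the nurses' parents: subject of the matrix clause; c-commands the pronoun but lies outside its binding domain — allowed.
— the passengers: subject of the clause headed by 'conceded'; c-commands the pronoun but lies outside its binding domain — allowed.

the nurses, the nurses' parents, the passengers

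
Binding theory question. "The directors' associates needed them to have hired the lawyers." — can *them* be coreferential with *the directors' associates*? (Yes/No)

*them* is a pronoun; Principle B requires it to be free in its binding domain — the matrix clause.
— the directors' associates: subject of the matrix clause; c-commands the pronoun within its binding domain — blocked (Principle B).

No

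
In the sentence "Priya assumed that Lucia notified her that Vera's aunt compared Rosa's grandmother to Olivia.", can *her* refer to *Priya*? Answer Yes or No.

Yes

*her* is a pronoun; Principle B requires it to be free in its binding domain — the clause headed by 'notified'.
— Priya: subject of the matrix clause; c-commands the pronoun but lies outside its binding domain — allowed.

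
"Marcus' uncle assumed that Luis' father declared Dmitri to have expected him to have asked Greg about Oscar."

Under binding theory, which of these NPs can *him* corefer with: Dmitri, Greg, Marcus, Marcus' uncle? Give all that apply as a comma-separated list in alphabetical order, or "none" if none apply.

Marcus, Marcus' uncle

*him* is a pronoun; Principle B requires it to be free in its binding domain — the clause headed by 'expected'.
— Dmitri: subject of the clause headed by 'expected'; c-commands the pronoun within its binding domain — blocked (Principle B).
— Greg: object of the clause headed by 'asked'; is c-commanded by the pronoun; coreference would bind this R-expression — blocked (Principle C).
— Marcus: possessor inside the subject DP of the matrix clause; does not c-command the pronoun — Principle B does not apply; allowed.
— Marcus' uncle: subject of the matrix clause; c-commands the pronoun but lies outside its binding domain — allowed.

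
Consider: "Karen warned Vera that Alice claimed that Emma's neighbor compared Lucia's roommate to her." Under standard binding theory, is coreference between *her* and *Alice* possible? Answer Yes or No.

Yes

*Alice* is an R-expression; Principle C requires it to be free (not bound by any c-commanding expression).
— her: second object of the clause headed by 'compared'; the pronoun does not c-command the R-expression — coreference allowed.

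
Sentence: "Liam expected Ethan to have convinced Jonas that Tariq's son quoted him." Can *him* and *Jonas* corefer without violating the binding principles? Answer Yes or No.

*Jonas* is an R-expression; Principle C requires it to be free (not bound by any c-commanding expression).
— him: object of the clause headed by 'quoted'; the pronoun does not c-command the R-expression — coreference allowed.

Yes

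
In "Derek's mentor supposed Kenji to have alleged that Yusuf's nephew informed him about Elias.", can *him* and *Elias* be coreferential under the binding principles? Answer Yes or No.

*Elias* is an R-expression; Principle C requires it to be free (not bound by any c-commanding expression).
— him: object of the clause headed by 'informed'; the pronoun c-commands the R-expression — coreference blocked (Principle C).

No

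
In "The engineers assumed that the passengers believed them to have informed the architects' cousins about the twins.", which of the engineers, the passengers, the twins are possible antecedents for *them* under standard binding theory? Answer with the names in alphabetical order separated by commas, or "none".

the engineers

*them* is a pronoun; Principle B requires it to be free in its binding domain — the clause headed by 'believed'.
— the engineers: subject of the matrix clause; c-commands the pronoun but lies outside its binding domain — allowed.
— the passengers: subject of the clause headed by 'believed'; c-commands the pronoun within its binding domain — blocked (Principle B).
— the twins: second object of the clause headed by 'informed'; is c-commanded by the pronoun; coreference would bind this R-expression — blocked (Principle C).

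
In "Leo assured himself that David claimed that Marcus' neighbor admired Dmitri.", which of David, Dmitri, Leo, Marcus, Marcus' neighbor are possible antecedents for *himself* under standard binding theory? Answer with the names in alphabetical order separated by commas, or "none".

*himself* is a reflexive; Principle A requires it to be bound within its binding domain — the matrix clause.
— David: subject of the clause headed by 'claimed'; does not c-command the reflexive — cannot bind it (Principle A).
— Dmitri: object of the clause headed by 'admired'; does not c-command the reflexive — cannot bind it (Principle A).
— Leo: subject of the matrix clause; c-commands the reflexive within its binding domain — allowed (Principle A).
— Marcus: possessor inside the subject DP of the clause headed by 'admired'; does not c-command the reflexive — cannot bind it (Principle A).
— Marcus' neighbor: subject of the clause headed by 'admired'; does not c-command the reflexive — cannot bind it (Principle A).

Leo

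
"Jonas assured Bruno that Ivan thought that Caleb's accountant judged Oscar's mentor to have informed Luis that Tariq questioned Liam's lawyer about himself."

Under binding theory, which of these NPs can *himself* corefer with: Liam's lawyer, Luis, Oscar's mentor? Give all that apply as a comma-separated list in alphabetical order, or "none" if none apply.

*himself* is a reflexive; Principle A requires it to be bound within its binding domain — the clause headed by 'questioned'.
— Liam's lawyer: object of the clause headed by 'questioned'; c-commands the reflexive within its binding domain — allowed (Principle A).
— Luis: object of the clause headed by 'informed'; c-commands the reflexive but lies outside its binding domain — cannot bind it (Principle A).
— Oscar's mentor: subject of the clause headed by 'informed'; c-commands the reflexive but lies outside its binding domain — cannot bind it (Principle A).

Liam's lawyer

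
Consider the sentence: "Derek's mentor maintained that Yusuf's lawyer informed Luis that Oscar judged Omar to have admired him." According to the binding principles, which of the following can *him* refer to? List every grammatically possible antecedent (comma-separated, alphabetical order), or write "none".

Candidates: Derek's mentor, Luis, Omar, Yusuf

Derek's mentor, Luis, Yusuf

*him* is a pronoun; Principle B requires it to be free in its binding domain — the clause headed by 'admired'.
— Derek's mentor: subject of the matrix clause; c-commands the pronoun but lies outside its binding domain — allowed.
— Luis: object of the clause headed by 'informed'; c-commands the pronoun but lies outside its binding domain — allowed.
— Omar: subject of the clause headed by 'admired'; c-commands the pronoun within its binding domain — blocked (Principle B).
— Yusuf: possessor inside the subject DP of the clause headed by 'informed'; does not c-command the pronoun — Principle B does not apply; allowed.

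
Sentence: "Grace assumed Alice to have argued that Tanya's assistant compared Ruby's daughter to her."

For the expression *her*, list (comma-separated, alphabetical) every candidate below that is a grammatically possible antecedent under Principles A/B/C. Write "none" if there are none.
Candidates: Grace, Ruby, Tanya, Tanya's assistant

*her* is a pronoun; Principle B requires it to be free in its binding domain — the clause headed by 'compared'.
— Grace: subject of the matrix clause; c-commands the pronoun but lies outside its binding domain — allowed.
— Ruby: possessor inside the object DP of the clause headed by 'compared'; does not c-command the pronoun — Principle B does not apply; allowed.
— Tanya: possessor inside the subject DP of the clause headed by 'compared'; does not c-command the pronoun — Principle B does not apply; allowed.
— Tanya's assistant: subject of the clause headed by 'compared'; c-commands the pronoun within its binding domain — blocked (Principle B).

Grace, Ruby, Tanya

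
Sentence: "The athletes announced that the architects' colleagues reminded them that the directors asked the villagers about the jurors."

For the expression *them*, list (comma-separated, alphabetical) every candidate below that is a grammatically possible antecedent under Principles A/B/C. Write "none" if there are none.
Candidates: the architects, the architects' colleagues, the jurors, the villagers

the architects

*them* is a pronoun; Principle B requires it to be free in its binding domain — the clause headed by 'reminded'.
— the architects: possessor inside the subject DP of the clause headed by 'reminded'; does not c-command the pronoun — Principle B does not apply; allowed.
— the architects' colleagues: subject of the clause headed by 'reminded'; c-commands the pronoun within its binding domain — blocked (Principle B).
— the jurors: second object of the clause headed by 'asked'; is c-commanded by the pronoun; coreference would bind this R-expression — blocked (Principle C).
— the villagers: object of the clause headed by 'asked'; is c-commanded by the pronoun; coreference would bind this R-expression — blocked (Principle C).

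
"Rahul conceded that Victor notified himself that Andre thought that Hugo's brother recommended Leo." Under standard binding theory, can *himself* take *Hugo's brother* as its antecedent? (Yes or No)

*himself* is a reflexive; Principle A requires it to be bound within its binding domain — the clause headed by 'notified'.
— Hugo's brother: subject of the clause headed by 'recommended'; does not c-command the reflexive — cannot bind it (Principle A).

No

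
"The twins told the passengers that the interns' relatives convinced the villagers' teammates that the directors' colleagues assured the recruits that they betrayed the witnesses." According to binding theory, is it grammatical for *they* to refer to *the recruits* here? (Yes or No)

Yes

*the recruits* is an R-expression; Principle C requires it to be free (not bound by any c-commanding expression).
— they: subject of the clause headed by 'betrayed'; the pronoun does not c-command the R-expression — coreference allowed.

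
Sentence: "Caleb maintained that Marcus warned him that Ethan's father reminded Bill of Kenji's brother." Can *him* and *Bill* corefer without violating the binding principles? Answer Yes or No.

No

*Bill* is an R-expression; Principle C requires it to be free (not bound by any c-commanding expression).
— him: object of the clause headed by 'warned'; the pronoun c-commands the R-expression — coreference blocked (Principle C).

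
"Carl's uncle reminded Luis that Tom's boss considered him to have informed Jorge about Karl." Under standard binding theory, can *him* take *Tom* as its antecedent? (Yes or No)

Yes

*him* is a pronoun; Principle B requires it to be free in its binding domain — the clause headed by 'considered'.
— Tom: possessor inside the subject DP of the clause headed by 'considered'; does not c-command the pronoun — Principle B does not apply; allowed.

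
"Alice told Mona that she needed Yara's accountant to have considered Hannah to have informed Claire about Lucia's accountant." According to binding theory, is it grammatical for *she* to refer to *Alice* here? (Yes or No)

*Alice* is an R-expression; Principle C requires it to be free (not bound by any c-commanding expression).
— she: subject of the clause headed by 'needed'; the pronoun does not c-command the R-expression — coreference allowed.

Yes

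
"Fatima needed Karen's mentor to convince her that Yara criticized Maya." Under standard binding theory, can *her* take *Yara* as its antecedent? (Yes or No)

*her* is a pronoun; Principle B requires it to be free in its binding domain — the clause headed by 'convince'.
— Yara: subject of the clause headed by 'criticized'; is c-commanded by the pronoun; coreference would bind this R-expression — blocked (Principle C).

No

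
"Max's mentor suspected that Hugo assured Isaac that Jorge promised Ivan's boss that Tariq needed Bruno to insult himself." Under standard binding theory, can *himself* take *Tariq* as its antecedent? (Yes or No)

No

*himself* is a reflexive; Principle A requires it to be bound within its binding domain — the clause headed by 'insult'.
— Tariq: subject of the clause headed by 'needed'; c-commands the reflexive but lies outside its binding domain — cannot bind it (Principle A).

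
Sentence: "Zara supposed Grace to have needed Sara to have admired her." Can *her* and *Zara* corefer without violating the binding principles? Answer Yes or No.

*Zara* is an R-expression; Principle C requires it to be free (not bound by any c-commanding expression).
— her: object of the clause headed by 'admired'; the pronoun does not c-command the R-expression — coreference allowed.

Yes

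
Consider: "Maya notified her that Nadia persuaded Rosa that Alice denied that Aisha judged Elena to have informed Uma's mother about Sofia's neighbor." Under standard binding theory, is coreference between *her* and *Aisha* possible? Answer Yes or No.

No

*Aisha* is an R-expression; Principle C requires it to be free (not bound by any c-commanding expression).
— her: object of the matrix clause; the pronoun c-commands the R-expression — coreference blocked (Principle C).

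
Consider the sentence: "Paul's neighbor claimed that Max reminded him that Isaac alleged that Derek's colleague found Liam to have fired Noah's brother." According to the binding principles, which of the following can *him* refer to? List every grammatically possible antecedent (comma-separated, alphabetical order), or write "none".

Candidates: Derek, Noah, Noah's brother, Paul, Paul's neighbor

Paul, Paul's neighbor

*him* is a pronoun; Principle B requires it to be free in its binding domain — the clause headed by 'reminded'.
— Derek: possessor inside the subject DP of the clause headed by 'found'; is c-commanded by the pronoun; coreference would bind this R-expression — blocked (Principle C).
— Noah: possessor inside the object DP of the clause headed by 'fired'; is c-commanded by the pronoun; coreference would bind this R-expression — blocked (Principle C).
— Noah's brother: object of the clause headed by 'fired'; is c-commanded by the pronoun; coreference would bind this R-expression — blocked (Principle C).
— Paul: possessor inside the subject DP of the matrix clause; does not c-command the pronoun — Principle B does not apply; allowed.
— Paul's neighbor: subject of the matrix clause; c-commands the pronoun but lies outside its binding domain — allowed.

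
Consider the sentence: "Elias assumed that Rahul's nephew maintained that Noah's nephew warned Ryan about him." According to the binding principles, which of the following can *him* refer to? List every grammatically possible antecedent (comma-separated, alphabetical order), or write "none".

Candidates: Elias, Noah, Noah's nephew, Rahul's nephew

Elias, Noah, Rahul's nephew

*him* is a pronoun; Principle B requires it to be free in its binding domain — the clause headed by 'warned'.
— Elias: subject of the matrix clause; c-commands the pronoun but lies outside its binding domain — allowed.
— Noah: possessor inside the subject DP of the clause headed by 'warned'; does not c-command the pronoun — Principle B does not apply; allowed.
— Noah's nephew: subject of the clause headed by 'warned'; c-commands the pronoun within its binding domain — blocked (Principle B).
— Rahul's nephew: subject of the clause headed by 'maintained'; c-commands the pronoun but lies outside its binding domain — allowed.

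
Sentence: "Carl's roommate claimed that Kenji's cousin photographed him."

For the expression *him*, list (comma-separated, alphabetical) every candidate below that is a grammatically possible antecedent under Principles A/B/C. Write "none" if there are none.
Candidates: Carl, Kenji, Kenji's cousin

Carl, Kenji

*him* is a pronoun; Principle B requires it to be free in its binding domain — the clause headed by 'photographed'.
— Carl: possessor inside the subject DP of the matrix clause; does not c-command the pronoun — Principle B does not apply; allowed.
— Kenji: possessor inside the subject DP of the clause headed by 'photographed'; does not c-command the pronoun — Principle B does not apply; allowed.
— Kenji's cousin: subject of the clause headed by 'photographed'; c-commands the pronoun within its binding domain — blocked (Principle B).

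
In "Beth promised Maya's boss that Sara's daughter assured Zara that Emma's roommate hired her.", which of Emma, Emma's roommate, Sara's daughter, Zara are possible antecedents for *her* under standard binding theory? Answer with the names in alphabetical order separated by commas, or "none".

*her* is a pronoun; Principle B requires it to be free in its binding domain — the clause headed by 'hired'.
— Emma: possessor inside the subject DP of the clause headed by 'hired'; does not c-command the pronoun — Principle B does not apply; allowed.
— Emma's roommate: subject of the clause headed by 'hired'; c-commands the pronoun within its binding domain — blocked (Principle B).
— Sara's daughter: subject of the clause headed by 'assured'; c-commands the pronoun but lies outside its binding domain — allowed.
— Zara: object of the clause headed by 'assured'; c-commands the pronoun but lies outside its binding domain — allowed.

Emma, Sara's daughter, Zara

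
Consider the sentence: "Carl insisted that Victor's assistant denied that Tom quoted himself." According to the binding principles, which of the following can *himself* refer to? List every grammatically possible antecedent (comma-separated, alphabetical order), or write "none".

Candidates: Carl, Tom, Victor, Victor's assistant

Tom

*himself* is a reflexive; Principle A requires it to be bound within its binding domain — the clause headed by 'quoted'.
— Carl: subject of the matrix clause; c-commands the reflexive but lies outside its binding domain — cannot bind it (Principle A).
— Tom: subject of the clause headed by 'quoted'; c-commands the reflexive within its binding domain — allowed (Principle A).
— Victor: possessor inside the subject DP of the clause headed by 'denied'; does not c-command the reflexive — cannot bind it (Principle A).
— Victor's assistant: subject of the clause headed by 'denied'; c-commands the reflexive but lies outside its binding domain — cannot bind it (Principle A).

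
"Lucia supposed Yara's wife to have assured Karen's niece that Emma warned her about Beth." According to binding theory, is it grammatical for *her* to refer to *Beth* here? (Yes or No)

No

*Beth* is an R-expression; Principle C requires it to be free (not bound by any c-commanding expression).
— her: object of the clause headed by 'warned'; the pronoun c-commands the R-expression — coreference blocked (Principle C).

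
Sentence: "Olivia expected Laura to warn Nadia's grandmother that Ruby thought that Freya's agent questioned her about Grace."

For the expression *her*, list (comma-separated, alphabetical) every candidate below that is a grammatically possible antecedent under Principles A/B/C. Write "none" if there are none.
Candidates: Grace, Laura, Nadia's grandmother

*her* is a pronoun; Principle B requires it to be free in its binding domain — the clause headed by 'questioned'.
— Grace: second object of the clause headed by 'questioned'; is c-commanded by the pronoun; coreference would bind this R-expression — blocked (Principle C).
— Laura: subject of the clause headed by 'warn'; c-commands the pronoun but lies outside its binding domain — allowed.
— Nadia's grandmother: object of the clause headed by 'warn'; c-commands the pronoun but lies outside its binding domain — allowed.

Laura, Nadia's grandmother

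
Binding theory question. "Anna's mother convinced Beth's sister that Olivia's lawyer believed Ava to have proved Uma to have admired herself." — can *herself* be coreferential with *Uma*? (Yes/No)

Yes

*herself* is a reflexive; Principle A requires it to be bound within its binding domain — the clause headed by 'admired'.
— Uma: subject of the clause headed by 'admired'; c-commands the reflexive within its binding domain — allowed (Principle A).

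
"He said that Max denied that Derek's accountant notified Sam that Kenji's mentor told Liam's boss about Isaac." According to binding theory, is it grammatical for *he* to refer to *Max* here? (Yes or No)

No

*Max* is an R-expression; Principle C requires it to be free (not bound by any c-commanding expression).
— he: subject of the matrix clause; the pronoun c-commands the R-expression — coreference blocked (Principle C).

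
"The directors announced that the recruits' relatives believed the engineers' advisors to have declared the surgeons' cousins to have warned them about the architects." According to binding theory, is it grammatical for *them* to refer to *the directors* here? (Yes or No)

*the directors* is an R-expression; Principle C requires it to be free (not bound by any c-commanding expression).
— them: object of the clause headed by 'warned'; the pronoun does not c-command the R-expression — coreference allowed.

Yes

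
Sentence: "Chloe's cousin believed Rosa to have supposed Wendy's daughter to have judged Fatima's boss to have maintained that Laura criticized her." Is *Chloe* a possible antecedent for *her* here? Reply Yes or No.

Yes

*her* is a pronoun; Principle B requires it to be free in its binding domain — the clause headed by 'criticized'.
— Chloe: possessor inside the subject DP of the matrix clause; does not c-command the pronoun — Principle B does not apply; allowed.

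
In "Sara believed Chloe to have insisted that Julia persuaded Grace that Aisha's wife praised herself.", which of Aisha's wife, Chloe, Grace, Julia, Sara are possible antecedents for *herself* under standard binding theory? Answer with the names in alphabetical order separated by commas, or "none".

*herself* is a reflexive; Principle A requires it to be bound within its binding domain — the clause headed by 'praised'.
— Aisha's wife: subject of the clause headed by 'praised'; c-commands the reflexive within its binding domain — allowed (Principle A).
— Chloe: subject of the clause headed by 'insisted'; c-commands the reflexive but lies outside its binding domain — cannot bind it (Principle A).
— Grace: object of the clause headed by 'persuaded'; c-commands the reflexive but lies outside its binding domain — cannot bind it (Principle A).
— Julia: subject of the clause headed by 'persuaded'; c-commands the reflexive but lies outside its binding domain — cannot bind it (Principle A).
— Sara: subject of the matrix clause; c-commands the reflexive but lies outside its binding domain — cannot bind it (Principle A).

Aisha's wife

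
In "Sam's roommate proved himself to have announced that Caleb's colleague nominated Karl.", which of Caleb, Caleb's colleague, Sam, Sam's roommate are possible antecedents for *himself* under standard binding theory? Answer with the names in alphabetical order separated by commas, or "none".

*himself* is a reflexive; Principle A requires it to be bound within its binding domain — the matrix clause.
— Caleb: possessor inside the subject DP of the clause headed by 'nominated'; does not c-command the reflexive — cannot bind it (Principle A).
— Caleb's colleague: subject of the clause headed by 'nominated'; does not c-command the reflexive — cannot bind it (Principle A).
— Sam: possessor inside the subject DP of the matrix clause; does not c-command the reflexive — cannot bind it (Principle A).
— Sam's roommate: subject of the matrix clause; c-commands the reflexive within its binding domain — allowed (Principle A).

Sam's roommate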